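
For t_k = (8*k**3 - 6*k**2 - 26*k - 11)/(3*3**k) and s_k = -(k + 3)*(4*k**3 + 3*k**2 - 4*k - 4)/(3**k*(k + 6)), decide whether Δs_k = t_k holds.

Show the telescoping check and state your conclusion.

s_(k+1) = (-4*k**4 - 31*k**3 - 74*k**2 - 55*k + 4)/(3*3**k*(k + 7))
s_(k+1) − s_k = 2*(4*k**5 + 37*k**4 + 35*k**3 - 221*k**2 - 349*k - 114)/(3*3**k*(k**2 + 13*k + 42))
(s_(k+1) − s_k) − t_k = (-8*k**4 - 54*k**3 + 53*k**2 + 179*k + 78)/(3**k*(k**2 + 13*k + 42))

Invalid: residual (-8*k**4 - 54*k**3 + 53*k**2 + 179*k + 78)/(3**k*(k**2 + 13*k + 42)) ≠ 0.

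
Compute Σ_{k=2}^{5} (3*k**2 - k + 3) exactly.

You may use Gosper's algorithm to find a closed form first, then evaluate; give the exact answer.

Σ = 160

Step 1: r(k) = (-k + 3*(k + 1)**2 + 2)/(3*k**2 - k + 3).
Normal form (A,B,C) = (1, 1, k**2 - k/3 + 1).
Solve (1)·f(k+1) − (1)·f(k) = k**2 - k/3 + 1.
d = 3 from the (0,0,2) case.
Solving with deg f ≤ 3: f(k) = k*(k**2 - 2*k + 4)/3.
Get s_k = R·t_k = k*(k**2 - 2*k + 4) with R(k) = B(k−1)f(k)/C(k) = k*(k**2 - 2*k + 4)/(3*k**2 - k + 3).
Check: Δs_k = 3*k**2 - k + 3. ✓
Σ_(k=2)^(5) t_k = s_(6) − s_(2) = 168 − (8) = 160.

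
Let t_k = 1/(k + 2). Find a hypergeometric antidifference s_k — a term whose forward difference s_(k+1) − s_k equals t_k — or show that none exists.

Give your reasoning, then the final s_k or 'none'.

The ratio is (k + 2)/(k + 3).
A = k + 2, B = k + 3, C = 1.
Set up (k + 2)·f(k+1) − (k + 2)·f(k) − (1) = 0.
From deg A=1, deg B=1, deg C=0: d=0.
Write f(k) = c0. Then LHS − RHS = -1, requiring -1 = 0: contradictory. No certificate.

none — t_k is not Gosper-summable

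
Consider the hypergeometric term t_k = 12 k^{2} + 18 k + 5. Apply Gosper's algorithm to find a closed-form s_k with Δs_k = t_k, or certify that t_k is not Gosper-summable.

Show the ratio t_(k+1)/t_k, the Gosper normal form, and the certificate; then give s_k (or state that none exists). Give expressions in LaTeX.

Compute t_(k+1)/t_k: get (12*k**2 + 42*k + 35)/(12*k**2 + 18*k + 5).
Factor: A=1; B=1; C=k**2 + 3*k/2 + 5/12.
Solve (1)·f(k+1) − (1)·f(k) = k**2 + 3*k/2 + 5/12.
d = 3 from the (0,0,2) case.
Solving with deg f ≤ 3: f(k) = k*(4*k**2 + 3*k - 2)/12.
Certificate R = B(k−1)f/C = k*(4*k**2 + 3*k - 2)/(12*k**2 + 18*k + 5) gives s_k = k*(4*k**2 + 3*k - 2).
Verify: 12*k**2 + 18*k + 5 matches t_k.

s_k = k \left(4 k^{2} + 3 k - 2\right)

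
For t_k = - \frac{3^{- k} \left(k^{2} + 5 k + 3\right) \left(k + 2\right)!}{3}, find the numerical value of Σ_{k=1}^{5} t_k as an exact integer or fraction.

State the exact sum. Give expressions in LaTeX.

Σ = -43990/81

r(k) = (k + 3)*(5*k + (k + 1)**2 + 8)/(3*(k**2 + 5*k + 3)) after simplifying.
A = k/3 + 1, B = 1, C = k**2 + 5*k + 3.
Set up (k/3 + 1)·f(k+1) − (1)·f(k) − (k**2 + 5*k + 3) = 0.
From deg A=1, deg B=0, deg C=2: d=1.
Solving with deg f ≤ 1: f(k) = 3*(k + 4).
Certificate R = B(k−1)f/C = 3*(k + 4)/(k**2 + 5*k + 3) gives s_k = -(k + 4)*factorial(k + 2)/3**k.
Δs = -(k**2 + 5*k + 3)*factorial(k + 2)/(3*3**k), as required.
Telescoping: Σ = s_(6) − s_(1) = -44800/81 − (-10) = -43990/81.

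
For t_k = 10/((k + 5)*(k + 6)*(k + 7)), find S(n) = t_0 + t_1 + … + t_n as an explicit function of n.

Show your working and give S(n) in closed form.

S(n) = (n**2 + 13*n + 12)/(6*(n**2 + 13*n + 42))

The ratio is (k + 5)/(k + 8).
A = k + 5, B = k + 8, C = 1.
Key eq: (k + 5)·f(k+1) = (k + 7)·f(k) + (1).
Bound: deg f ≤ 2.
Solve for f: f(k) = k*(k + 11)/60 (degree 2 ≤ 2).
Certificate R = B(k−1)f/C = k*(k + 7)*(k + 11)/60 gives s_k = k*(k + 11)/(6*(k + 5)*(k + 6)).
Δs = 10/(k**3 + 18*k**2 + 107*k + 210), as required.
Telescope: S(n) = s_(n+1) − s_(0) = (n**2 + 13*n + 12)/(6*(n**2 + 13*n + 42)) − (0) = (n**2 + 13*n + 12)/(6*(n**2 + 13*n + 42)).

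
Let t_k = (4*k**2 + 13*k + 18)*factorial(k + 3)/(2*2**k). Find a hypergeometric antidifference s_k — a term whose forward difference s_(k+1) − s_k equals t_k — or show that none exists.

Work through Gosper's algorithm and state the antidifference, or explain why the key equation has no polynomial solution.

s_k = (4*k + 1)*factorial(k + 3)/2**k

Step 1: r(k) = (k + 4)*(13*k + 4*(k + 1)**2 + 31)/(2*(4*k**2 + 13*k + 18)).
A = k/2 + 2, B = 1, C = k**2 + 13*k/4 + 9/2.
Solve (k/2 + 2)·f(k+1) − (1)·f(k) = k**2 + 13*k/4 + 9/2.
d = 1 from the (1,0,2) case.
Solve for f: f(k) = (4*k + 1)/2 (degree 1 ≤ 1).
Then R = B(k−1)f/C = 2*(4*k + 1)/(4*k**2 + 13*k + 18), so s_k = R(k)·t_k = (4*k + 1)*factorial(k + 3)/2**k.
Verify: (4*k**2 + 13*k + 18)*factorial(k + 3)/(2*2**k) matches t_k.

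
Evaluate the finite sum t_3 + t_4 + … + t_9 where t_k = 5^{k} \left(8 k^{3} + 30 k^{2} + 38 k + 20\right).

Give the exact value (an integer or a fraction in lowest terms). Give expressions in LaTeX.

t_(k+1)/t_k = 5*(4*k**3 + 27*k**2 + 61*k + 48)/(4*k**3 + 15*k**2 + 19*k + 10).
A = 5, B = 1, C = k**3 + 15*k**2/4 + 19*k/4 + 5/2.
Solve (5)·f(k+1) − (1)·f(k) = k**3 + 15*k**2/4 + 19*k/4 + 5/2.
Bound: deg f ≤ 3.
Solve for f: f(k) = k*(k**2 + 1)/4 (degree 3 ≤ 3).
Certificate R = B(k−1)f/C = k*(k**2 + 1)/((k + 2)*(4*k**2 + 7*k + 5)) gives s_k = 2*5**k*k*(k**2 + 1).
Δs = 5**k*(8*k**3 + 30*k**2 + 38*k + 20), as required.
Σ_(k=3)^(9) t_k = s_(10) − s_(3) = 19726562500 − (7500) = 19726555000.

Σ = 19726555000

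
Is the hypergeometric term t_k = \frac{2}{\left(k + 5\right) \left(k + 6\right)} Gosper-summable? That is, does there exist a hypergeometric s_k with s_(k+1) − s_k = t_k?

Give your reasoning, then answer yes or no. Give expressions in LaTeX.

Yes. s_k = \frac{2 k}{5 \left(k + 5\right)}.

Compute t_(k+1)/t_k: get (k + 5)/(k + 7).
Normal form (A,B,C) = (k + 5, k + 7, 1).
Set up (k + 5)·f(k+1) − (k + 6)·f(k) − (1) = 0.
deg f ≤ 1 (via 1,1,0).
Solve for f: f(k) = k/5 (degree 1 ≤ 1).
Get s_k = R·t_k = 2*k/(5*(k + 5)) with R(k) = B(k−1)f(k)/C(k) = k*(k + 6)/5.
Δs = 2/(k**2 + 11*k + 30), as required.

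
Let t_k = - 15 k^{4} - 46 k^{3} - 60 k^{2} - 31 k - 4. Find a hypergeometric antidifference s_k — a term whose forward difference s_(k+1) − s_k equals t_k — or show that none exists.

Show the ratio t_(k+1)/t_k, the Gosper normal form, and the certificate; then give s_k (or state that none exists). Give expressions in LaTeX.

s_k = k \left(- 3 k^{4} - 4 k^{3} - 2 k^{2} + 3 k + 2\right)

Compute t_(k+1)/t_k: get (15*k**4 + 106*k**3 + 288*k**2 + 349*k + 156)/(15*k**4 + 46*k**3 + 60*k**2 + 31*k + 4).
Factor: A=1; B=1; C=k**4 + 46*k**3/15 + 4*k**2 + 31*k/15 + 4/15.
Key eq: (1)·f(k+1) = (1)·f(k) + (k**4 + 46*k**3/15 + 4*k**2 + 31*k/15 + 4/15).
d = 5 from the (0,0,4) case.
Match coefficients ⇒ f(k) = k*(3*k**4 + 4*k**3 + 2*k**2 - 3*k - 2)/15.
So s_k = (B(k−1)f/C)·t_k = (k*(3*k**4 + 4*k**3 + 2*k**2 - 3*k - 2)/(15*k**4 + 46*k**3 + 60*k**2 + 31*k + 4))·t_k = k*(-3*k**4 - 4*k**3 - 2*k**2 + 3*k + 2).
Δs = -15*k**4 - 46*k**3 - 60*k**2 - 31*k - 4, as required.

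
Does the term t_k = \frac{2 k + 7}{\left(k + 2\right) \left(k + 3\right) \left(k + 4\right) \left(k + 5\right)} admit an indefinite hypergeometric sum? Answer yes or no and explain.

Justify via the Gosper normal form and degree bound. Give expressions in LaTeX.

Ratio r(k) = (k + 2)*(2*k + 9)/((k + 6)*(2*k + 7)).
Take A(k)=k + 2, B(k)=k + 6, C(k)=k + 7/2.
f must satisfy (k + 2)·f(k+1) − (k + 5)·f(k) = k + 7/2.
deg f ≤ 3 (via 1,1,1).
Solving with deg f ≤ 3: f(k) = k*(k + 3)*(k + 6)/16.
Certificate R = B(k−1)f/C = k*(k + 3)*(k + 5)*(k + 6)/(8*(2*k + 7)) gives s_k = k*(k + 6)/(8*(k**2 + 6*k + 8)).
Check: Δs_k = (2*k + 7)/(k**4 + 14*k**3 + 71*k**2 + 154*k + 120). ✓

Yes. s_k = \frac{k \left(k + 6\right)}{8 \left(k^{2} + 6 k + 8\right)}.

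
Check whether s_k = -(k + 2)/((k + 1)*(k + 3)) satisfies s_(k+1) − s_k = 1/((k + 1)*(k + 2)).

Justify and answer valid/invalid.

Invalid: residual (-2*k - 5)/(k**4 + 10*k**3 + 35*k**2 + 50*k + 24) ≠ 0.

s_(k+1) = (-k - 3)/((k + 2)*(k + 4))
s_(k+1) − s_k = (k**2 + 5*k + 7)/(k**4 + 10*k**3 + 35*k**2 + 50*k + 24)
(s_(k+1) − s_k) − t_k = (-2*k - 5)/(k**4 + 10*k**3 + 35*k**2 + 50*k + 24)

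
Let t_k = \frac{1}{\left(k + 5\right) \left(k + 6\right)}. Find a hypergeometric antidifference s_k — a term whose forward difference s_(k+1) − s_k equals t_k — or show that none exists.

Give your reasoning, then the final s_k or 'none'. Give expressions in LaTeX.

t_(k+1)/t_k = (k + 5)/(k + 7).
Take A(k)=k + 5, B(k)=k + 7, C(k)=1.
Solve (k + 5)·f(k+1) − (k + 6)·f(k) = 1.
Bound: deg f ≤ 1.
A polynomial solution: f(k) = k/5.
Certificate R = B(k−1)f/C = k*(k + 6)/5 gives s_k = k/(5*(k + 5)).
s_(k+1) − s_k = 1/(k**2 + 11*k + 30) = t_k.

s_k = \frac{k}{5 \left(k + 5\right)}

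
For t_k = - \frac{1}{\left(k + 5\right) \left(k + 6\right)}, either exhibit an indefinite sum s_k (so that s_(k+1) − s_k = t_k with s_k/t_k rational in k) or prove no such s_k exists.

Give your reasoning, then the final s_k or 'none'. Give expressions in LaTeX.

Ratio r(k) = (k + 5)/(k + 7).
A = k + 5, B = k + 7, C = 1.
Key eq: (k + 5)·f(k+1) = (k + 6)·f(k) + (1).
Bound: deg f ≤ 1.
Solve for f: f(k) = k/5 (degree 1 ≤ 1).
Get s_k = R·t_k = -k/(5*k + 25) with R(k) = B(k−1)f(k)/C(k) = k*(k + 6)/5.
Verify: -1/(k**2 + 11*k + 30) matches t_k.

s_k = - \frac{k}{5 k + 25}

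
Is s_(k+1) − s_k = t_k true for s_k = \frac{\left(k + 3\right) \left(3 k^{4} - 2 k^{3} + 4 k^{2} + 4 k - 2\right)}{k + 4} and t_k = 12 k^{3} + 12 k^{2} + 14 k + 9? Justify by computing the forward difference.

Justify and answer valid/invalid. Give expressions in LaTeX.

s_(k+1) = (3*k**5 + 22*k**4 + 56*k**3 + 82*k**2 + 79*k + 28)/(k + 5)
s_(k+1) − s_k = (12*k**5 + 111*k**4 + 300*k**3 + 317*k**2 + 300*k + 142)/(k**2 + 9*k + 20)
(s_(k+1) − s_k) − t_k = (-9*k**4 - 62*k**3 - 58*k**2 - 61*k - 38)/(k**2 + 9*k + 20)

Invalid: residual \frac{- 9 k^{4} - 62 k^{3} - 58 k^{2} - 61 k - 38}{k^{2} + 9 k + 20} ≠ 0.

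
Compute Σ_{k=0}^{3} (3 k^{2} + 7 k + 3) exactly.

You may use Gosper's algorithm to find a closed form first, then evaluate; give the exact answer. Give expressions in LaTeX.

Ratio r(k) = (3*k**2 + 13*k + 13)/(3*k**2 + 7*k + 3).
Take A(k)=1, B(k)=1, C(k)=k**2 + 7*k/3 + 1.
Set up (1)·f(k+1) − (1)·f(k) − (k**2 + 7*k/3 + 1) = 0.
Degrees (0,0,2) ⇒ d ≤ 3.
A polynomial solution: f(k) = k**2*(k + 2)/3.
Get s_k = R·t_k = k**2*(k + 2) with R(k) = B(k−1)f(k)/C(k) = k**2*(k + 2)/(3*k**2 + 7*k + 3).
Δs = 3*k**2 + 7*k + 3, as required.
Σ_(k=0)^(3) t_k = s_(4) − s_(0) = 96 − (0) = 96.

Σ = 96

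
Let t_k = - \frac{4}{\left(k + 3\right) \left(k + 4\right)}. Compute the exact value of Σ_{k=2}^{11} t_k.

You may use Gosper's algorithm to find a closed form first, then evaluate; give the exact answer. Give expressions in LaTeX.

Step 1: r(k) = (k + 3)/(k + 5).
Take A(k)=k + 3, B(k)=k + 5, C(k)=1.
Key eq: (k + 3)·f(k+1) = (k + 4)·f(k) + (1).
deg f ≤ 1 (via 1,1,0).
Coefficient equations give f(k) = k/3.
Get s_k = R·t_k = -4*k/(3*k + 9) with R(k) = B(k−1)f(k)/C(k) = k*(k + 4)/3.
Δs = -4/(k**2 + 7*k + 12), as required.
Σ_(k=2)^(11) t_k = s_(12) − s_(2) = -16/15 − (-8/15) = -8/15.

Σ = -8/15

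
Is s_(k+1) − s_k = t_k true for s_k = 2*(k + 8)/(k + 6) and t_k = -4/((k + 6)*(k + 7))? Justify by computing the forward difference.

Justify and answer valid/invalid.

Valid: the claim telescopes to t_k.

s_(k+1) = 2*(k + 9)/(k + 7)
s_(k+1) − s_k = -4/(k**2 + 13*k + 42)
(s_(k+1) − s_k) − t_k = 0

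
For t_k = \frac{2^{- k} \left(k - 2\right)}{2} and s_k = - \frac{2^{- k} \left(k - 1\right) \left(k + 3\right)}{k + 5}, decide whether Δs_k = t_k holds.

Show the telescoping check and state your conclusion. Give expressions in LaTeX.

Invalid: residual \frac{2^{- k} \left(- k^{2} - 5 k + 12\right)}{k^{2} + 11 k + 30} ≠ 0.

s_(k+1) = -k*(k + 4)/(2*2**k*(k + 6))
s_(k+1) − s_k = (k**3 + 7*k**2 - 2*k - 36)/(2*2**k*(k**2 + 11*k + 30))
(s_(k+1) − s_k) − t_k = (-k**2 - 5*k + 12)/(2**k*(k**2 + 11*k + 30))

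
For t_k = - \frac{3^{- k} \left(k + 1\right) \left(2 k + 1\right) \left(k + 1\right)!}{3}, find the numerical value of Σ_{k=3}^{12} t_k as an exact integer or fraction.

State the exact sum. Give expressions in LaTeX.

Σ = -10403941112/6561

Ratio r(k) = (k + 2)**2*(2*k + 3)/(3*(k + 1)*(2*k + 1)).
So A=k/3 + 2/3 and B=1, with C=k**2 + 3*k/2 + 1/2.
Solve (k/3 + 2/3)·f(k+1) − (1)·f(k) = k**2 + 3*k/2 + 1/2.
From deg A=1, deg B=0, deg C=2: d=1.
Coefficient equations give f(k) = 3*(2*k + 3)/2.
R(k) = B(k−1)·f(k)/C(k) = 3*(2*k + 3)/((k + 1)*(2*k + 1)); s_k = R·t_k = -(2*k + 3)*factorial(k + 1)/3**k.
s_(k+1) − s_k = -(k + 1)*(2*k + 1)*factorial(k + 1)/(3*3**k) = t_k.
Telescoping: Σ = s_(13) − s_(3) = -10403993600/6561 − (-8) = -10403941112/6561.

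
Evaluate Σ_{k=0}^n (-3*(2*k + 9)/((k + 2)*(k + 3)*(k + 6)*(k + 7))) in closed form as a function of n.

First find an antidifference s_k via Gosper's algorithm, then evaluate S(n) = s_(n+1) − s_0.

S(n) = (-n**2 - 10*n - 9)/(4*(n**2 + 10*n + 21))

Compute t_(k+1)/t_k: get (k + 2)*(k + 6)*(2*k + 11)/((k + 4)*(k + 8)*(2*k + 9)).
So A=k + 2 and B=k + 8, with C=k**3 + 27*k**2/2 + 121*k/2 + 90.
Solve (k + 2)·f(k+1) − (k + 7)·f(k) = k**3 + 27*k**2/2 + 121*k/2 + 90.
From deg A=1, deg B=1, deg C=3: d=5.
Coefficient equations give f(k) = k*(k + 3)*(k + 4)*(k + 5)*(k + 8)/24.
Certificate R = B(k−1)f/C = k*(k + 3)*(k + 7)*(k + 8)/(12*(2*k + 9)) gives s_k = k*(-k - 8)/(4*(k**2 + 8*k + 12)).
Check: Δs_k = 3*(-2*k - 9)/(k**4 + 18*k**3 + 113*k**2 + 288*k + 252). ✓
Σ_(k=0)^n t_k = s_(n+1) − s_(0) = ((-n**2 - 10*n - 9)/(4*(n**2 + 10*n + 21))) − (0), i.e. (-n**2 - 10*n - 9)/(4*(n**2 + 10*n + 21)).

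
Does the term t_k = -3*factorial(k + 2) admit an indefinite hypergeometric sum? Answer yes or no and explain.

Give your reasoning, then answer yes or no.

No — t_k has no hypergeometric antidifference.

r(k) = k + 3 after simplifying.
Gosper form: A/B · C(k+1)/C(k) with A=k + 3, B=1, C=1.
Set up (k + 3)·f(k+1) − (1)·f(k) − (1) = 0.
deg f ≤ -1 (via 1,0,0).
Bound -1 < 0, so the key equation has no polynomial solution.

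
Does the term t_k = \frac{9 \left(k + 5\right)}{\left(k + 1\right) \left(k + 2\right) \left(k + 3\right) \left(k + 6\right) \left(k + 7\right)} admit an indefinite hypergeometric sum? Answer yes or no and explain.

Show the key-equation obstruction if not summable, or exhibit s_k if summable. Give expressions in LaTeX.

The ratio is (k + 1)*(k + 6)**2/((k + 4)*(k + 5)*(k + 8)).
Take A(k)=k + 1, B(k)=k + 8, C(k)=k**3 + 14*k**2 + 65*k + 100.
Need (k + 1)·f(k+1) − (k + 7)·f(k) = k**3 + 14*k**2 + 65*k + 100.
d = 6 from the (1,1,3) case.
Coefficient equations give f(k) = k*(k + 3)*(k + 4)**2*(k + 5)**2/36.
So s_k = (B(k−1)f/C)·t_k = (k*(k + 3)*(k + 4)*(k + 7)/36)·t_k = k*(k**2 + 9*k + 20)/(4*(k**3 + 9*k**2 + 20*k + 12)).
Check: Δs_k = 9*(k + 5)/(k**5 + 19*k**4 + 131*k**3 + 401*k**2 + 540*k + 252). ✓

Yes. s_k = \frac{k \left(k^{2} + 9 k + 20\right)}{4 \left(k^{3} + 9 k^{2} + 20 k + 12\right)}.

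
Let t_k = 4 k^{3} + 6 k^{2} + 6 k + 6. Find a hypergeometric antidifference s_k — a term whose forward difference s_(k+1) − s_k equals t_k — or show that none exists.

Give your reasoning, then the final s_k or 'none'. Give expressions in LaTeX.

s_k = k \left(k^{3} + k + 4\right)

r(k) = (2*k**3 + 9*k**2 + 15*k + 11)/(2*k**3 + 3*k**2 + 3*k + 3) after simplifying.
Gosper form: A/B · C(k+1)/C(k) with A=1, B=1, C=k**3 + 3*k**2/2 + 3*k/2 + 3/2.
Key eq: (1)·f(k+1) = (1)·f(k) + (k**3 + 3*k**2/2 + 3*k/2 + 3/2).
Bound: deg f ≤ 4.
Solving with deg f ≤ 4: f(k) = k*(k**3 + k + 4)/4.
R(k) = B(k−1)·f(k)/C(k) = k*(k**3 + k + 4)/(2*(2*k**3 + 3*k**2 + 3*k + 3)); s_k = R·t_k = k*(k**3 + k + 4).
s_(k+1) − s_k = 4*k**3 + 6*k**2 + 6*k + 6 = t_k.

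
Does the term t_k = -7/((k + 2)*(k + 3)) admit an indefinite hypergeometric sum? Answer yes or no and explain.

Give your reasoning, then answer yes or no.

Step 1: r(k) = (k + 2)/(k + 4).
Normal form (A,B,C) = (k + 2, k + 4, 1).
Set up (k + 2)·f(k+1) − (k + 3)·f(k) − (1) = 0.
Bound: deg f ≤ 1.
Solving with deg f ≤ 1: f(k) = k/2.
R(k) = B(k−1)·f(k)/C(k) = k*(k + 3)/2; s_k = R·t_k = -7*k/(2*k + 4).
Δs = -7/(k**2 + 5*k + 6), as required.

Yes. s_k = -7*k/(2*k + 4).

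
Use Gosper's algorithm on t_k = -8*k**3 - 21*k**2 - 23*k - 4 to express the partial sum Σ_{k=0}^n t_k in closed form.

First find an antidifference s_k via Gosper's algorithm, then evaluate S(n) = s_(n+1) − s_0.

S(n) = -2*n**4 - 11*n**3 - 24*n**2 - 19*n - 4

Compute t_(k+1)/t_k: get (8*k**3 + 45*k**2 + 89*k + 56)/(8*k**3 + 21*k**2 + 23*k + 4).
A = 1, B = 1, C = k**3 + 21*k**2/8 + 23*k/8 + 1/2.
Key eq: (1)·f(k+1) = (1)·f(k) + (k**3 + 21*k**2/8 + 23*k/8 + 1/2).
deg f ≤ 4 (via 0,0,3).
Solving with deg f ≤ 4: f(k) = k*(2*k**3 + 3*k**2 + 3*k - 4)/8.
Get s_k = R·t_k = k*(-2*k**3 - 3*k**2 - 3*k + 4) with R(k) = B(k−1)f(k)/C(k) = k*(2*k**3 + 3*k**2 + 3*k - 4)/(8*k**3 + 21*k**2 + 23*k + 4).
Δs = -8*k**3 - 21*k**2 - 23*k - 4, as required.
s_(n+1) = -2*n**4 - 11*n**3 - 24*n**2 - 19*n - 4 and s_(0) = 0, so S(n) = -2*n**4 - 11*n**3 - 24*n**2 - 19*n - 4.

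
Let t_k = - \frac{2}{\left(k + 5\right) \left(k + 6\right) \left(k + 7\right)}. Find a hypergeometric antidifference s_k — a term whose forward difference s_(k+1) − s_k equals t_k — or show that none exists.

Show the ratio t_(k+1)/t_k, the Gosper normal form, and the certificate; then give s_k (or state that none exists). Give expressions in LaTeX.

s_k = \frac{k \left(- k - 11\right)}{30 \left(k + 5\right) \left(k + 6\right)}

Ratio r(k) = (k + 5)/(k + 8).
A = k + 5, B = k + 8, C = 1.
Need (k + 5)·f(k+1) − (k + 7)·f(k) = 1.
d = 2 from the (1,1,0) case.
Coefficient equations give f(k) = k*(k + 11)/60.
Then R = B(k−1)f/C = k*(k + 7)*(k + 11)/60, so s_k = R(k)·t_k = k*(-k - 11)/(30*(k + 5)*(k + 6)).
Δs = -2/(k**3 + 18*k**2 + 107*k + 210), as required.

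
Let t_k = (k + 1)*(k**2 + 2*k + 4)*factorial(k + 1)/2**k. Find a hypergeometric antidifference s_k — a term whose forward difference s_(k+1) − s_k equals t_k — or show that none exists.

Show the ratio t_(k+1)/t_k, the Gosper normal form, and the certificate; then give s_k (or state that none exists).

Ratio r(k) = (k + 2)**2*(k + (k + 1)**2/2 + 3)/((k + 1)*(k**2 + 2*k + 4)).
Take A(k)=k/2 + 1, B(k)=1, C(k)=k**3 + 3*k**2 + 6*k + 4.
Need (k/2 + 1)·f(k+1) − (1)·f(k) = k**3 + 3*k**2 + 6*k + 4.
Bound: deg f ≤ 2.
Coefficient equations give f(k) = 2*k*(k + 1).
So s_k = (B(k−1)f/C)·t_k = (2*k/(k**2 + 2*k + 4))·t_k = 2**(1 - k)*k*(k + 1)*factorial(k + 1).
s_(k+1) − s_k = (k + 1)*(k**2 + 2*k + 4)*factorial(k + 1)/2**k = t_k.

s_k = 2**(1 - k)*k*(k + 1)*factorial(k + 1)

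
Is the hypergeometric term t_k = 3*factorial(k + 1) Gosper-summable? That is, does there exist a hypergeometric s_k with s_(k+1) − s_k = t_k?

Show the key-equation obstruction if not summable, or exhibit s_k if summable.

r(k) = k + 2 after simplifying.
Take A(k)=k + 2, B(k)=1, C(k)=1.
Solve (k + 2)·f(k+1) − (1)·f(k) = 1.
Degrees (1,0,0) ⇒ d ≤ -1.
deg f ≤ -1 is impossible — no certificate.

No; the degree bound rules out any f.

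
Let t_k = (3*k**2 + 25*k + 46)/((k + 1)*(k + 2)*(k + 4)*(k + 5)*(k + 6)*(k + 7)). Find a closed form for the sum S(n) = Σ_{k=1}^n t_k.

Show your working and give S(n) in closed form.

S(n) = n*(n**2 + 14*n + 59)/(70*(n**3 + 14*n**2 + 59*n + 70))

The ratio is (k + 1)*(k + 4)*(25*k + 3*(k + 1)**2 + 71)/((k + 3)*(k + 8)*(3*k**2 + 25*k + 46)).
A = k + 1, B = k + 8, C = k**3 + 34*k**2/3 + 121*k/3 + 46.
Need (k + 1)·f(k+1) − (k + 7)·f(k) = k**3 + 34*k**2/3 + 121*k/3 + 46.
Bound: deg f ≤ 6.
Solve for f: f(k) = k*(k + 2)*(k + 3)*(k + 5)*(k**2 + 11*k + 34)/72 (degree 6 ≤ 6).
Get s_k = R·t_k = k*(k**2 + 11*k + 34)/(24*(k**3 + 11*k**2 + 34*k + 24)) with R(k) = B(k−1)f(k)/C(k) = k*(k + 2)*(k + 5)*(k + 7)*(k**2 + 11*k + 34)/(24*(3*k**2 + 25*k + 46)).
Δs = (3*k**2 + 25*k + 46)/(k**6 + 25*k**5 + 247*k**4 + 1219*k**3 + 3112*k**2 + 3796*k + 1680), as required.
Evaluate: s_(n+1) = (n**3 + 14*n**2 + 59*n + 46)/(24*(n**3 + 14*n**2 + 59*n + 70)); subtract s_(1) = 23/840 ⇒ S(n) = n*(n**2 + 14*n + 59)/(70*(n**3 + 14*n**2 + 59*n + 70)).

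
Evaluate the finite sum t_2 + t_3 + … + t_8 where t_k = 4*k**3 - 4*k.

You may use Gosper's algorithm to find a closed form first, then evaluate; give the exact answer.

Σ = 5040

Ratio r(k) = (k + 2)/(k - 1).
Take A(k)=1, B(k)=1, C(k)=k**3 - k.
Solve (1)·f(k+1) − (1)·f(k) = k**3 - k.
deg f ≤ 4 (via 0,0,3).
A polynomial solution: f(k) = k*(k - 2)*(k - 1)*(k + 1)/4.
Then R = B(k−1)f/C = (k - 2)/4, so s_k = R(k)·t_k = k*(k**3 - 2*k**2 - k + 2).
s_(k+1) − s_k = 4*k*(k**2 - 1) = t_k.
Evaluate s at k=9 and k=2: 5040 and 0; difference 5040.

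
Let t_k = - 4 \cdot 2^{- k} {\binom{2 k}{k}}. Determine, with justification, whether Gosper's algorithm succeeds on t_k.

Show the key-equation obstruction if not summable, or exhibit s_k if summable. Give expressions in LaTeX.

No — t_k has no hypergeometric antidifference.

The ratio is (2*k + 1)/(k + 1).
Factor: A=2*k + 1; B=k + 1; C=1.
Set up (2*k + 1)·f(k+1) − (k)·f(k) − (1) = 0.
Bound: deg f ≤ -1.
deg f ≤ -1 is impossible — no certificate.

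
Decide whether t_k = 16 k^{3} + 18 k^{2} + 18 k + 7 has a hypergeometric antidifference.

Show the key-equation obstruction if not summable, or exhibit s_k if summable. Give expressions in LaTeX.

Compute t_(k+1)/t_k: get (16*k**3 + 66*k**2 + 102*k + 59)/(16*k**3 + 18*k**2 + 18*k + 7).
Gosper form: A/B · C(k+1)/C(k) with A=1, B=1, C=k**3 + 9*k**2/8 + 9*k/8 + 7/16.
Solve (1)·f(k+1) − (1)·f(k) = k**3 + 9*k**2/8 + 9*k/8 + 7/16.
deg f ≤ 4 (via 0,0,3).
A polynomial solution: f(k) = k*(4*k**3 - 2*k**2 + 4*k + 1)/16.
So s_k = (B(k−1)f/C)·t_k = (k*(4*k**3 - 2*k**2 + 4*k + 1)/(16*k**3 + 18*k**2 + 18*k + 7))·t_k = k*(4*k**3 - 2*k**2 + 4*k + 1).
Verify: 16*k**3 + 18*k**2 + 18*k + 7 matches t_k.

Yes. s_k = k \left(4 k^{3} - 2 k^{2} + 4 k + 1\right).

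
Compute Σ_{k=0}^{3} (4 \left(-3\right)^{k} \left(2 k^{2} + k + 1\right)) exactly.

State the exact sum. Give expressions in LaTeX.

t_(k+1)/t_k = 3*(-2*k**2 - 5*k - 4)/(2*k**2 + k + 1).
So A=-3 and B=1, with C=k**2 + k/2 + 1/2.
f must satisfy (-3)·f(k+1) − (1)·f(k) = k**2 + k/2 + 1/2.
Degrees (0,0,2) ⇒ d ≤ 2.
A polynomial solution: f(k) = -(2*k**2 - 2*k + 1)/8.
So s_k = (B(k−1)f/C)·t_k = (-(2*k**2 - 2*k + 1)/(4*(2*k**2 + k + 1)))·t_k = (-3)**k*(-2*k**2 + 2*k - 1).
s_(k+1) − s_k = 4*(-3)**k*(2*k**2 + k + 1) = t_k.
Σ_(k=0)^(3) t_k = s_(4) − s_(0) = -2025 − (-1) = -2024.

Σ = -2024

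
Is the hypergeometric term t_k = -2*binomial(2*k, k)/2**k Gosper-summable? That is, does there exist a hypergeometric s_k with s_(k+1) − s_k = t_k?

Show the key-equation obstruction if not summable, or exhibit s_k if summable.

No; the degree bound rules out any f.

r(k) = (2*k + 1)/(k + 1) after simplifying.
Gosper form: A/B · C(k+1)/C(k) with A=2*k + 1, B=k + 1, C=1.
Solve (2*k + 1)·f(k+1) − (k)·f(k) = 1.
Bound: deg f ≤ -1.
d = -1 < 0 ⇒ no nonzero polynomial f; not summable.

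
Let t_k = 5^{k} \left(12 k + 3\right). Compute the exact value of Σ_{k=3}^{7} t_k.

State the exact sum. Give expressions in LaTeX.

Step 1: r(k) = 5*(4*k + 5)/(4*k + 1).
Factor: A=5; B=1; C=k + 1/4.
Need (5)·f(k+1) − (1)·f(k) = k + 1/4.
From deg A=0, deg B=0, deg C=1: d=1.
Solve for f: f(k) = (k - 1)/4 (degree 1 ≤ 1).
Get s_k = R·t_k = 3*5**k*(k - 1) with R(k) = B(k−1)f(k)/C(k) = (k - 1)/(4*k + 1).
s_(k+1) − s_k = 5**k*(12*k + 3) = t_k.
Sum = s_(8) − s_(3); s_(8) = 8203125, s_(3) = 750 ⇒ 8202375.

Σ = 8202375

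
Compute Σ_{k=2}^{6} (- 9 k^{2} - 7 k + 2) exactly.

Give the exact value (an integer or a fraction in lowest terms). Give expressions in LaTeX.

Compute t_(k+1)/t_k: get (9*k**2 + 25*k + 14)/(9*k**2 + 7*k - 2).
Gosper form: A/B · C(k+1)/C(k) with A=1, B=1, C=k**2 + 7*k/9 - 2/9.
Key eq: (1)·f(k+1) = (1)·f(k) + (k**2 + 7*k/9 - 2/9).
deg f ≤ 3 (via 0,0,2).
A polynomial solution: f(k) = k*(k + 1)*(3*k - 4)/9.
Certificate R = B(k−1)f/C = k*(3*k - 4)/(9*k - 2) gives s_k = k*(-3*k**2 + k + 4).
s_(k+1) − s_k = -9*k**2 - 7*k + 2 = t_k.
Evaluate s at k=7 and k=2: -952 and -12; difference -940.

Σ = -940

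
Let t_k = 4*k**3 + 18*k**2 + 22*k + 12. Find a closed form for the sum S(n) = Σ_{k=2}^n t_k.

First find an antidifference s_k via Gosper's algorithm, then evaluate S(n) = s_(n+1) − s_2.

t_(k+1)/t_k = (2*k**3 + 15*k**2 + 35*k + 28)/(2*k**3 + 9*k**2 + 11*k + 6).
Normal form (A,B,C) = (1, 1, k**3 + 9*k**2/2 + 11*k/2 + 3).
Set up (1)·f(k+1) − (1)·f(k) − (k**3 + 9*k**2/2 + 11*k/2 + 3) = 0.
Degrees (0,0,3) ⇒ d ≤ 4.
Match coefficients ⇒ f(k) = k*(k**3 + 4*k**2 + 3*k + 4)/4.
Certificate R = B(k−1)f/C = k*(k**3 + 4*k**2 + 3*k + 4)/(2*(k + 3)*(2*k**2 + 3*k + 2)) gives s_k = k*(k**3 + 4*k**2 + 3*k + 4).
Verify: 4*k**3 + 18*k**2 + 22*k + 12 matches t_k.
Evaluate: s_(n+1) = n**4 + 8*n**3 + 21*n**2 + 26*n + 12; subtract s_(2) = 68 ⇒ S(n) = n**4 + 8*n**3 + 21*n**2 + 26*n - 56.

S(n) = n**4 + 8*n**3 + 21*n**2 + 26*n - 56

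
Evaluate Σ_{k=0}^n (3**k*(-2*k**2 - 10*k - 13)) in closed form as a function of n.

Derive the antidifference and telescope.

Compute t_(k+1)/t_k: get 3*(2*k**2 + 14*k + 25)/(2*k**2 + 10*k + 13).
Gosper form: A/B · C(k+1)/C(k) with A=3, B=1, C=k**2 + 5*k + 13/2.
f must satisfy (3)·f(k+1) − (1)·f(k) = k**2 + 5*k + 13/2.
d = 2 from the (0,0,2) case.
Solving with deg f ≤ 2: f(k) = (k**2 + 2*k + 2)/2.
Certificate R = B(k−1)f/C = (k**2 + 2*k + 2)/(2*k**2 + 10*k + 13) gives s_k = 3**k*(-k**2 - 2*k - 2).
Verify: 3**k*(-2*k**2 - 10*k - 13) matches t_k.
s_(n+1) = 3**(n + 1)*(-n**2 - 4*n - 5) and s_(0) = -2, so S(n) = -3*3**n*n**2 - 12*3**n*n - 15*3**n + 2.

S(n) = -3*3**n*n**2 - 12*3**n*n - 15*3**n + 2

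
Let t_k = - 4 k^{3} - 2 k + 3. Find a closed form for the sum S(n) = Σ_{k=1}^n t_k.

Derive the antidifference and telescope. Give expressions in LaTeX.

S(n) = n \left(- n^{3} - 2 n^{2} - 2 n + 2\right)

Compute t_(k+1)/t_k: get (2*k + 4*(k + 1)**3 - 1)/(4*k**3 + 2*k - 3).
Take A(k)=1, B(k)=1, C(k)=k**3 + k/2 - 3/4.
Solve (1)·f(k+1) − (1)·f(k) = k**3 + k/2 - 3/4.
Bound: deg f ≤ 4.
Match coefficients ⇒ f(k) = k*(k - 2)*(k**2 + 2)/4.
So s_k = (B(k−1)f/C)·t_k = (k*(k - 2)*(k**2 + 2)/(4*k**3 + 2*k - 3))·t_k = k*(-k**3 + 2*k**2 - 2*k + 4).
Verify: -4*k**3 - 2*k + 3 matches t_k.
s_(n+1) = -n**4 - 2*n**3 - 2*n**2 + 2*n + 3 and s_(1) = 3, so S(n) = n*(-n**3 - 2*n**2 - 2*n + 2).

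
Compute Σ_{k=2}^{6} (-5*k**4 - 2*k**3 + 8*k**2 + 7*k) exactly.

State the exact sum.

Σ = -11390

r(k) = (5*k**4 + 22*k**3 + 28*k**2 + 3*k - 8)/(k*(5*k**3 + 2*k**2 - 8*k - 7)) after simplifying.
A = 1, B = 1, C = k**4 + 2*k**3/5 - 8*k**2/5 - 7*k/5.
Key eq: (1)·f(k+1) = (1)·f(k) + (k**4 + 2*k**3/5 - 8*k**2/5 - 7*k/5).
Degrees (0,0,4) ⇒ d ≤ 5.
Coefficient equations give f(k) = k*(k - 1)*(k**3 - k**2 - 3*k - 2)/5.
R(k) = B(k−1)·f(k)/C(k) = (k - 1)*(k**3 - k**2 - 3*k - 2)/(5*k**3 + 2*k**2 - 8*k - 7); s_k = R·t_k = k*(-k**4 + 2*k**3 + 2*k**2 - k - 2).
Verify: k*(-5*k**3 - 2*k**2 + 8*k + 7) matches t_k.
Σ_(k=2)^(6) t_k = s_(7) − s_(2) = -11382 − (8) = -11390.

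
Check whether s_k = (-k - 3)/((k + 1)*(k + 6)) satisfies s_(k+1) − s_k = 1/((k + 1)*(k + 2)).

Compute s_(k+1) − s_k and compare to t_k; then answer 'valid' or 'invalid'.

Invalid: residual 6*(-k - 4)/(k**4 + 16*k**3 + 83*k**2 + 152*k + 84) ≠ 0.

s_(k+1) = (-k - 4)/((k + 2)*(k + 7))
s_(k+1) − s_k = (k**2 + 7*k + 18)/(k**4 + 16*k**3 + 83*k**2 + 152*k + 84)
(s_(k+1) − s_k) − t_k = 6*(-k - 4)/(k**4 + 16*k**3 + 83*k**2 + 152*k + 84)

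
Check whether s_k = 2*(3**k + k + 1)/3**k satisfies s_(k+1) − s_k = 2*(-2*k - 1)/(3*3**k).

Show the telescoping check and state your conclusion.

s_(k+1) = 2*(3*3**k + k + 2)/(3*3**k)
s_(k+1) − s_k = 2*(-2*k - 1)/(3*3**k)
(s_(k+1) − s_k) − t_k = 0

valid (s_(k+1) − s_k reduces to t_k)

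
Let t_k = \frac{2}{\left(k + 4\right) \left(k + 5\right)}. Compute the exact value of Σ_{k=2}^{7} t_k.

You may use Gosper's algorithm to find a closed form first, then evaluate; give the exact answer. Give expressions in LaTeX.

Σ = 1/6

Compute t_(k+1)/t_k: get (k + 4)/(k + 6).
So A=k + 4 and B=k + 6, with C=1.
Key eq: (k + 4)·f(k+1) = (k + 5)·f(k) + (1).
Degrees (1,1,0) ⇒ d ≤ 1.
Solving with deg f ≤ 1: f(k) = k/4.
Get s_k = R·t_k = k/(2*(k + 4)) with R(k) = B(k−1)f(k)/C(k) = k*(k + 5)/4.
Verify: 2/(k**2 + 9*k + 20) matches t_k.
Telescoping: Σ = s_(8) − s_(2) = 1/3 − (1/6) = 1/6.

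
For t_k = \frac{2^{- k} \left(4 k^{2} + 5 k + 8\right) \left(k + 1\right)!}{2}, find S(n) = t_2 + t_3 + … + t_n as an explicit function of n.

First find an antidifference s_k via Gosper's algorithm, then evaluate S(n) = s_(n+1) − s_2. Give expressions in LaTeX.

S(n) = 2^{- n - 1} \left(- 27 \cdot 2^{n} + 4 n^{3} n! + 17 n^{2} n! + 23 n n! + 10 n!\right)

t_(k+1)/t_k = (k + 2)*(5*k + 4*(k + 1)**2 + 13)/(2*(4*k**2 + 5*k + 8)).
Gosper form: A/B · C(k+1)/C(k) with A=k/2 + 1, B=1, C=k**2 + 5*k/4 + 2.
Need (k/2 + 1)·f(k+1) − (1)·f(k) = k**2 + 5*k/4 + 2.
deg f ≤ 1 (via 1,0,2).
Coefficient equations give f(k) = (4*k + 1)/2.
Get s_k = R·t_k = (4*k + 1)*factorial(k + 1)/2**k with R(k) = B(k−1)f(k)/C(k) = 2*(4*k + 1)/(4*k**2 + 5*k + 8).
Check: Δs_k = (4*k**2 + 5*k + 8)*factorial(k + 1)/(2*2**k). ✓
Evaluate: s_(n+1) = 2**(-n - 1)*(4*n + 5)*factorial(n + 2); subtract s_(2) = 27/2 ⇒ S(n) = 2**(-n - 1)*(-27*2**n + 4*n**3*factorial(n) + 17*n**2*factorial(n) + 23*n*factorial(n) + 10*factorial(n)).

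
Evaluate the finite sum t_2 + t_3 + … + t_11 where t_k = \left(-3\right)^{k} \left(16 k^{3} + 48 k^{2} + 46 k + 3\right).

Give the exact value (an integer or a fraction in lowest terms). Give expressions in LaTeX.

Σ = -3888553464

The ratio is 3*(-16*k**3 - 96*k**2 - 190*k - 113)/(16*k**3 + 48*k**2 + 46*k + 3).
So A=-3 and B=1, with C=k**3 + 3*k**2 + 23*k/8 + 3/16.
Set up (-3)·f(k+1) − (1)·f(k) − (k**3 + 3*k**2 + 23*k/8 + 3/16) = 0.
Bound: deg f ≤ 3.
Solve for f: f(k) = -(4*k**3 + 3*k**2 - 2*k - 3)/16 (degree 3 ≤ 3).
Get s_k = R·t_k = (-3)**k*(-4*k**3 - 3*k**2 + 2*k + 3) with R(k) = B(k−1)f(k)/C(k) = -(4*k**3 + 3*k**2 - 2*k - 3)/(16*k**3 + 48*k**2 + 46*k + 3).
s_(k+1) − s_k = (-3)**k*(16*k**3 + 48*k**2 + 46*k + 3) = t_k.
Σ_(k=2)^(11) t_k = s_(12) − s_(2) = -3888553797 − (-333) = -3888553464.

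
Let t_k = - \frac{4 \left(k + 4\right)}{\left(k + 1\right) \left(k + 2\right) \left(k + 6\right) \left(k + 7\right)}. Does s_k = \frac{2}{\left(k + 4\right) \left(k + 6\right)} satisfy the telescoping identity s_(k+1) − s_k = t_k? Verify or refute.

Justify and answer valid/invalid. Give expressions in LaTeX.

Invalid: residual \frac{6 \left(3 k^{2} + 25 k + 46\right)}{k^{6} + 25 k^{5} + 247 k^{4} + 1219 k^{3} + 3112 k^{2} + 3796 k + 1680} ≠ 0.

s_(k+1) = 2/((k + 5)*(k + 7))
s_(k+1) − s_k = 2*(-2*k - 11)/(k**4 + 22*k**3 + 179*k**2 + 638*k + 840)
(s_(k+1) − s_k) − t_k = 6*(3*k**2 + 25*k + 46)/(k**6 + 25*k**5 + 247*k**4 + 1219*k**3 + 3112*k**2 + 3796*k + 1680)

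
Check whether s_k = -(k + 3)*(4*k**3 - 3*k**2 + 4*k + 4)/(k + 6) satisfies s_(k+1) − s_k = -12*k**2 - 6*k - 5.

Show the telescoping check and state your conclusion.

s_(k+1) = (-4*k**4 - 25*k**3 - 46*k**2 - 49*k - 36)/(k + 7)
s_(k+1) − s_k = 2*(-6*k**4 - 69*k**3 - 172*k**2 - 103*k - 66)/(k**2 + 13*k + 42)
(s_(k+1) − s_k) − t_k = 3*(8*k**3 + 81*k**2 + 37*k + 26)/(k**2 + 13*k + 42)

Invalid: residual 3*(8*k**3 + 81*k**2 + 37*k + 26)/(k**2 + 13*k + 42) ≠ 0.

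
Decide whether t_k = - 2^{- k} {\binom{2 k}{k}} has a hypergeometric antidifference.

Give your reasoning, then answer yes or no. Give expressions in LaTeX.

No — negative degree bound, so no certificate f.

Compute t_(k+1)/t_k: get (2*k + 1)/(k + 1).
A = 2*k + 1, B = k + 1, C = 1.
Need (2*k + 1)·f(k+1) − (k)·f(k) = 1.
Degrees (1,1,0) ⇒ d ≤ -1.
d = -1 < 0 ⇒ no nonzero polynomial f; not summable.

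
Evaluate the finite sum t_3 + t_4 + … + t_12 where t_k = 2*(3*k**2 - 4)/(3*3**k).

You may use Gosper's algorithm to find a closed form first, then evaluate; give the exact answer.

The ratio is (3*(k + 1)**2 - 4)/(3*(3*k**2 - 4)).
Gosper form: A/B · C(k+1)/C(k) with A=1/3, B=1, C=k**2 - 4/3.
f must satisfy (1/3)·f(k+1) − (1)·f(k) = k**2 - 4/3.
Degrees (0,0,2) ⇒ d ≤ 2.
Coefficient equations give f(k) = -(3*k**2 + 3*k - 1)/2.
Certificate R = B(k−1)f/C = -3*(3*k**2 + 3*k - 1)/(2*(3*k**2 - 4)) gives s_k = (-3*k**2 - 3*k + 1)/3**k.
Verify: 2*(3*k**2 - 4)/(3*3**k) matches t_k.
Sum = s_(13) − s_(3); s_(13) = -545/1594323, s_(3) = -35/27 ⇒ 2066170/1594323.

Σ = 2066170/1594323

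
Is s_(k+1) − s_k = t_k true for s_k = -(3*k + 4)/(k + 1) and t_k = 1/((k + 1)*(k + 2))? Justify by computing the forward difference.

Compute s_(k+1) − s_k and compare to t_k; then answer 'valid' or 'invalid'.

s_(k+1) = (-3*k - 7)/(k + 2)
s_(k+1) − s_k = 1/(k**2 + 3*k + 2)
(s_(k+1) − s_k) − t_k = 0

valid; difference matches t_k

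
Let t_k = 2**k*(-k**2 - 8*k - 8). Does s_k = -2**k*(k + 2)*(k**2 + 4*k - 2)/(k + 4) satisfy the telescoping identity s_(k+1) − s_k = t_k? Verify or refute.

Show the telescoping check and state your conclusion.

Invalid: residual 2**(k + 1)*(k**3 + 11*k**2 + 36*k + 34)/(k**2 + 9*k + 20) ≠ 0.

s_(k+1) = -2**(k + 1)*(k + 3)*(4*k + (k + 1)**2 + 2)/(k + 5)
s_(k+1) − s_k = 2**k*(-k**4 - 15*k**3 - 78*k**2 - 160*k - 92)/(k**2 + 9*k + 20)
(s_(k+1) − s_k) − t_k = 2**(k + 1)*(k**3 + 11*k**2 + 36*k + 34)/(k**2 + 9*k + 20)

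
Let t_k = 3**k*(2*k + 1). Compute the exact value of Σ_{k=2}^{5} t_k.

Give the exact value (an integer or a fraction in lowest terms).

Σ = 3636

t_(k+1)/t_k = 3*(2*k + 3)/(2*k + 1).
Gosper form: A/B · C(k+1)/C(k) with A=3, B=1, C=k + 1/2.
Set up (3)·f(k+1) − (1)·f(k) − (k + 1/2) = 0.
Bound: deg f ≤ 1.
Match coefficients ⇒ f(k) = (k - 1)/2.
So s_k = (B(k−1)f/C)·t_k = ((k - 1)/(2*k + 1))·t_k = 3**k*(k - 1).
Check: Δs_k = 3**k*(2*k + 1). ✓
Telescoping: Σ = s_(6) − s_(2) = 3645 − (9) = 3636.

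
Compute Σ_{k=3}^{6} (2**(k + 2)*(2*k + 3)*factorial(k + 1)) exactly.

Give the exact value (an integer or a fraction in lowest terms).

Step 1: r(k) = 2*(k + 2)*(2*k + 5)/(2*k + 3).
So A=2*k + 4 and B=1, with C=k + 3/2.
Need (2*k + 4)·f(k+1) − (1)·f(k) = k + 3/2.
From deg A=1, deg B=0, deg C=1: d=0.
Solve for f: f(k) = 1/2 (degree 0 ≤ 0).
Then R = B(k−1)f/C = 1/(2*k + 3), so s_k = R(k)·t_k = 2**(k + 2)*factorial(k + 1).
Δs = 2**(k + 2)*(2*k + 3)*factorial(k + 1), as required.
Sum = s_(7) − s_(3); s_(7) = 20643840, s_(3) = 768 ⇒ 20643072.

Σ = 20643072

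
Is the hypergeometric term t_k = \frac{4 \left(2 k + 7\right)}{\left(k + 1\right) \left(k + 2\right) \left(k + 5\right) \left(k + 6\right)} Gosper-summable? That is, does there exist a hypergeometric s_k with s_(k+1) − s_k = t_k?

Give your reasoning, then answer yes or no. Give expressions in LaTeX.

r(k) = (k + 1)*(k + 5)*(2*k + 9)/((k + 3)*(k + 7)*(2*k + 7)) after simplifying.
Normal form (A,B,C) = (k + 1, k + 7, k**3 + 21*k**2/2 + 73*k/2 + 42).
Set up (k + 1)·f(k+1) − (k + 6)·f(k) − (k**3 + 21*k**2/2 + 73*k/2 + 42) = 0.
d = 5 from the (1,1,3) case.
Solving with deg f ≤ 5: f(k) = k*(k + 2)*(k + 3)*(k + 4)*(k + 6)/10.
R(k) = B(k−1)·f(k)/C(k) = k*(k + 2)*(k + 6)**2/(5*(2*k + 7)); s_k = R·t_k = 4*k*(k + 6)/(5*(k**2 + 6*k + 5)).
s_(k+1) − s_k = 4*(2*k + 7)/(k**4 + 14*k**3 + 65*k**2 + 112*k + 60) = t_k.

Yes. s_k = \frac{4 k \left(k + 6\right)}{5 \left(k^{2} + 6 k + 5\right)}.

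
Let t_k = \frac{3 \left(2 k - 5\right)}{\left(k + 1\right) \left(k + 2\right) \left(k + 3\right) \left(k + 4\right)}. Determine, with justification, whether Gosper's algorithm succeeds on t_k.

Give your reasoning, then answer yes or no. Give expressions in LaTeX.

The ratio is (k + 1)*(2*k - 3)/((k + 5)*(2*k - 5)).
Gosper form: A/B · C(k+1)/C(k) with A=k + 1, B=k + 5, C=k - 5/2.
Key eq: (k + 1)·f(k+1) = (k + 4)·f(k) + (k - 5/2).
Degrees (1,1,1) ⇒ d ≤ 3.
Solving with deg f ≤ 3: f(k) = -k*(2*k**2 + 12*k + 31)/18.
Certificate R = B(k−1)f/C = -k*(k + 4)*(2*k**2 + 12*k + 31)/(9*(2*k - 5)) gives s_k = k*(-2*k**2 - 12*k - 31)/(3*(k + 1)*(k + 2)*(k + 3)).
s_(k+1) − s_k = 3*(2*k - 5)/(k**4 + 10*k**3 + 35*k**2 + 50*k + 24) = t_k.

Yes. s_k = \frac{k \left(- 2 k^{2} - 12 k - 31\right)}{3 \left(k + 1\right) \left(k + 2\right) \left(k + 3\right)}.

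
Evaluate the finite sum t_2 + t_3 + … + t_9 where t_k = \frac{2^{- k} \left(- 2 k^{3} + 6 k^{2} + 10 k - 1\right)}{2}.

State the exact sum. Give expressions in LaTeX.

r(k) = (2*k**3 - 16*k - 13)/(2*(2*k**3 - 6*k**2 - 10*k + 1)) after simplifying.
So A=1/2 and B=1, with C=k**3 - 3*k**2 - 5*k + 1/2.
Solve (1/2)·f(k+1) − (1)·f(k) = k**3 - 3*k**2 - 5*k + 1/2.
Bound: deg f ≤ 3.
Match coefficients ⇒ f(k) = -2*k**3 + 4*k + 1.
Get s_k = R·t_k = (2*k**3 - 4*k - 1)/2**k with R(k) = B(k−1)f(k)/C(k) = -2*(2*k**3 - 4*k - 1)/(2*k**3 - 6*k**2 - 10*k + 1).
Verify: (-2*k**3 + 6*k**2 + 10*k - 1)/(2*2**k) matches t_k.
Evaluate s at k=10 and k=2: 1959/1024 and 7/4; difference 167/1024.

Σ = 167/1024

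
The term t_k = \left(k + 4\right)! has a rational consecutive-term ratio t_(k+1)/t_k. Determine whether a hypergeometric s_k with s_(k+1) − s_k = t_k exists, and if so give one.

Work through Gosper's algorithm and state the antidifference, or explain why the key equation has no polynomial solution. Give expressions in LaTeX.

Step 1: r(k) = k + 5.
Factor: A=k + 5; B=1; C=1.
Set up (k + 5)·f(k+1) − (1)·f(k) − (1) = 0.
deg f ≤ -1 (via 1,0,0).
Negative degree bound (-1): no f exists, t_k not Gosper-summable.

none (Gosper's algorithm certifies no s_k)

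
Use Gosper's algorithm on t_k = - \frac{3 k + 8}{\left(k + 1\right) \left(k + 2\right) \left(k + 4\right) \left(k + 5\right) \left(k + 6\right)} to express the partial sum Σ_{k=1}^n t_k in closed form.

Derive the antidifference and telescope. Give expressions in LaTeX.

The ratio is (k + 1)*(k + 4)*(3*k + 11)/((k + 3)*(k + 7)*(3*k + 8)).
So A=k + 1 and B=k + 7, with C=k**2 + 17*k/3 + 8.
Key eq: (k + 1)·f(k+1) = (k + 6)·f(k) + (k**2 + 17*k/3 + 8).
d = 5 from the (1,1,2) case.
Match coefficients ⇒ f(k) = k*(k + 2)*(k + 3)*(k**2 + 10*k + 29)/60.
So s_k = (B(k−1)f/C)·t_k = (k*(k + 2)*(k + 6)*(k**2 + 10*k + 29)/(20*(3*k + 8)))·t_k = k*(-k**2 - 10*k - 29)/(20*(k**3 + 10*k**2 + 29*k + 20)).
s_(k+1) − s_k = (-3*k - 8)/(k**5 + 18*k**4 + 121*k**3 + 372*k**2 + 508*k + 240) = t_k.
Σ_(k=1)^n t_k = s_(n+1) − s_(1) = ((-n**3 - 13*n**2 - 52*n - 40)/(20*(n**3 + 13*n**2 + 52*n + 60))) − (-1/30), i.e. n*(-n**2 - 13*n - 52)/(60*(n**3 + 13*n**2 + 52*n + 60)).

S(n) = \frac{n \left(- n^{2} - 13 n - 52\right)}{60 \left(n^{3} + 13 n^{2} + 52 n + 60\right)}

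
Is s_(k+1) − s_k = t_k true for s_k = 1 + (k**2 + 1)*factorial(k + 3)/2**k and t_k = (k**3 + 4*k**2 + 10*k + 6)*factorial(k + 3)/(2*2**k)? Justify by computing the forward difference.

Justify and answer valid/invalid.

s_(k+1) = 2**(-k - 1)*((k + 1)**2 + 1)*factorial(k + 4) + 1
s_(k+1) − s_k = (k**3 + 4*k**2 + 10*k + 6)*factorial(k + 3)/(2*2**k)
(s_(k+1) − s_k) − t_k = 0

Valid: the claim telescopes to t_k.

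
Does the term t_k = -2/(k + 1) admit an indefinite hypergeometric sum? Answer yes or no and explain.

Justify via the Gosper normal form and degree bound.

The ratio is (k + 1)/(k + 2).
Gosper form: A/B · C(k+1)/C(k) with A=k + 1, B=k + 2, C=1.
Need (k + 1)·f(k+1) − (k + 1)·f(k) = 1.
deg f ≤ 0 (via 1,1,0).
Put f(k) = c0: A·f(k+1) − B(k−1)·f(k) − C = -1; need -1 = 0 — inconsistent ⇒ no f, not summable.

No; the coefficient equations for f are inconsistent.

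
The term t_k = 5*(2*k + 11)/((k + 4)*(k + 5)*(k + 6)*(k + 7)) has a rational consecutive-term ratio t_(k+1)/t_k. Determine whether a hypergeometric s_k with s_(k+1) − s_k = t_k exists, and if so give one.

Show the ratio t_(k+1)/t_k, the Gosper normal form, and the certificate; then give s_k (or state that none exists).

s_k = 5*k*(k + 10)/(24*(k**2 + 10*k + 24))

Ratio r(k) = (k + 4)*(2*k + 13)/((k + 8)*(2*k + 11)).
Gosper form: A/B · C(k+1)/C(k) with A=k + 4, B=k + 8, C=k + 11/2.
Need (k + 4)·f(k+1) − (k + 7)·f(k) = k + 11/2.
Bound: deg f ≤ 3.
A polynomial solution: f(k) = k*(k + 5)*(k + 10)/48.
Get s_k = R·t_k = 5*k*(k + 10)/(24*(k**2 + 10*k + 24)) with R(k) = B(k−1)f(k)/C(k) = k*(k + 5)*(k + 7)*(k + 10)/(24*(2*k + 11)).
Verify: 5*(2*k + 11)/(k**4 + 22*k**3 + 179*k**2 + 638*k + 840) matches t_k.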